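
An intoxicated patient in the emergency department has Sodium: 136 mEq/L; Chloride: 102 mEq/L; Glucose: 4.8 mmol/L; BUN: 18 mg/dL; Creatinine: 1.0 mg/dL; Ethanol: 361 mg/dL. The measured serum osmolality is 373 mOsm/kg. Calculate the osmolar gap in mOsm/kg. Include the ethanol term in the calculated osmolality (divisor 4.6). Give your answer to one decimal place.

Calculated osmolality = 2·Na + glucose + BUN/2.8 + ethanol/4.6
= 2·136 + 4.8 + 18/2.8 + 361/4.6
= 272 + 4.80 + 6.43 + 78.48
= 361.71 mOsm/kg ≈ 361.7 mOsm/kg
Osmolar gap = measured − calculated = 373 − 361.7 = 11.3 mOsm/kg

11.3 mOsm/kg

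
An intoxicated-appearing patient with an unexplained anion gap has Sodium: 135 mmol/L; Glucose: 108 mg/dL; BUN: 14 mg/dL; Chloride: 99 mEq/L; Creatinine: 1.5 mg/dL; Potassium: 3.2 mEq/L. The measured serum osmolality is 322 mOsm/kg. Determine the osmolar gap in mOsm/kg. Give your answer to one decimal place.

41.0 mOsm/kg

Calculated osmolality = 2·Na + glucose/18 + BUN/2.8
= 2·135 + 108/18 + 14/2.8
= 270 + 6 + 5
= 281 mOsm/kg ≈ 281.0 mOsm/kg
Osmolar gap = measured − calculated = 322 − 281.0 = 41.0 mOsm/kg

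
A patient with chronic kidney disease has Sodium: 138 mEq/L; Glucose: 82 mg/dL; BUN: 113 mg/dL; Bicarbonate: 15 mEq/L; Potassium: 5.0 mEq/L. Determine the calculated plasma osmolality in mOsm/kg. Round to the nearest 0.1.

Calculated osmolality = 2·Na + glucose/18 + BUN/2.8
= 2·138 + 82/18 + 113/2.8
= 276 + 4.56 + 40.36
= 320.92 mOsm/kg

320.9 mOsm/kg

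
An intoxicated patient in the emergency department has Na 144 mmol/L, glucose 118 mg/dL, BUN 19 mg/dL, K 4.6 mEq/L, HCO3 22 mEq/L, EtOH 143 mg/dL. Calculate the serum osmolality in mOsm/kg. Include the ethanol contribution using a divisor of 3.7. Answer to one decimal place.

Calculated osmolality = 2·Na + glucose/18 + BUN/2.8 + ethanol/3.7
= 2·144 + 118/18 + 19/2.8 + 143/3.7
= 288 + 6.56 + 6.79 + 38.65
= 340 mOsm/kg

340.0 mOsm/kg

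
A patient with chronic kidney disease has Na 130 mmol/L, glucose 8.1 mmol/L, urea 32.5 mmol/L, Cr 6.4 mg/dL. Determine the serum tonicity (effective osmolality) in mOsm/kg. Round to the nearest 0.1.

Effective osmolality excludes urea (freely permeant across cell membranes):
2·Na + glucose
= 2·130 + 8.1
= 260 + 8.1
= 268.1 mOsm/kg

268.1 mOsm/kg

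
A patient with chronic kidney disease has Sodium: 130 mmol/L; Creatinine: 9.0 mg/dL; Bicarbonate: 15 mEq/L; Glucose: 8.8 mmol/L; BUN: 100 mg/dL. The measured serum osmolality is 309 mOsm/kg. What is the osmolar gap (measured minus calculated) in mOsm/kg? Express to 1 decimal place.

Calculated osmolality = 2·Na + glucose + BUN/2.8
= 2·130 + 8.8 + 100/2.8
= 260 + 8.80 + 35.71
= 304.51 mOsm/kg ≈ 304.5 mOsm/kg
Osmolar gap = measured − calculated = 309 − 304.5 = 4.5 mOsm/kg

4.5 mOsm/kg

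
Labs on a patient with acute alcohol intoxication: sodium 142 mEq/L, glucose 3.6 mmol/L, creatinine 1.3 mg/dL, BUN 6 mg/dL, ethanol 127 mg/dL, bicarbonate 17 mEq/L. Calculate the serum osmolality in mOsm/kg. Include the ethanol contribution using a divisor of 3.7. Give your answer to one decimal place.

Calculated osmolality = 2·Na + glucose + BUN/2.8 + ethanol/3.7
= 2·142 + 3.6 + 6/2.8 + 127/3.7
= 284 + 3.60 + 2.14 + 34.32
= 324.06 mOsm/kg

324.1 mOsm/kg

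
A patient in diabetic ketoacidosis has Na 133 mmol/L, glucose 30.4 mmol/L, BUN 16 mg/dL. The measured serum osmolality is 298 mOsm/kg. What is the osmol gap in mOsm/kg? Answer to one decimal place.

-4.1 mOsm/kg

Calculated osmolality = 2·Na + glucose + BUN/2.8
= 2·133 + 30.4 + 16/2.8
= 266 + 30.40 + 5.71
= 302.11 mOsm/kg ≈ 302.1 mOsm/kg
Osmolar gap = measured − calculated = 298 − 302.1 = -4.1 mOsm/kg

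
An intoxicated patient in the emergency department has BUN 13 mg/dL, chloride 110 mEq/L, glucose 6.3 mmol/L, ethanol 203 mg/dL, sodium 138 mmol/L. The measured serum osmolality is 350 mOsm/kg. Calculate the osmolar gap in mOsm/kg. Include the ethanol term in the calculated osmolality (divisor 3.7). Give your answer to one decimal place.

8.2 mOsm/kg

Calculated osmolality = 2·Na + glucose + BUN/2.8 + ethanol/3.7
= 2·138 + 6.3 + 13/2.8 + 203/3.7
= 276 + 6.30 + 4.64 + 54.86
= 341.8 mOsm/kg ≈ 341.8 mOsm/kg
Osmolar gap = measured − calculated = 350 − 341.8 = 8.2 mOsm/kg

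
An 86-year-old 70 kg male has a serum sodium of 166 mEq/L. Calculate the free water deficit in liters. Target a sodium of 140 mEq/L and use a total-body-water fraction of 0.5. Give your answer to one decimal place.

6.5 L

TBW = 0.5 · 70 = 35 L
Free water deficit = TBW · (Na/140 − 1)
= 35 · (166/140 − 1)
= 35 · 0.1857
= 6.5 L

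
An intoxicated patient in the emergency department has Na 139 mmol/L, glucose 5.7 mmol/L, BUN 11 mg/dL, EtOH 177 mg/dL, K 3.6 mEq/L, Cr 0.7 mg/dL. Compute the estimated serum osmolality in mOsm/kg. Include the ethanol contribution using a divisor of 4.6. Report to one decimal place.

Calculated osmolality = 2·Na + glucose + BUN/2.8 + ethanol/4.6
= 2·139 + 5.7 + 11/2.8 + 177/4.6
= 278 + 5.70 + 3.93 + 38.48
= 326.11 mOsm/kg

326.1 mOsm/kg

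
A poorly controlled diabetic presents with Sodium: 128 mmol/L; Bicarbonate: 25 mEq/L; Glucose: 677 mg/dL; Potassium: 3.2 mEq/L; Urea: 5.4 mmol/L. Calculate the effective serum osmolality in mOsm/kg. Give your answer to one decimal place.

Effective osmolality excludes urea (freely permeant across cell membranes):
2·Na + glucose/18
= 2·128 + 677/18
= 256 + 37.61
= 293.61 mOsm/kg

293.6 mOsm/kg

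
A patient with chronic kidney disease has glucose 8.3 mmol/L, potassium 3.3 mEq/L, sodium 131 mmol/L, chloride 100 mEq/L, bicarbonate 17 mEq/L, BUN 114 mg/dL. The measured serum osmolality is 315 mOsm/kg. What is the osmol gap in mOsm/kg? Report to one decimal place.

4.0 mOsm/kg

Calculated osmolality = 2·Na + glucose + BUN/2.8
= 2·131 + 8.3 + 114/2.8
= 262 + 8.30 + 40.71
= 311.01 mOsm/kg ≈ 311.0 mOsm/kg
Osmolar gap = measured − calculated = 315 − 311.0 = 4.0 mOsm/kg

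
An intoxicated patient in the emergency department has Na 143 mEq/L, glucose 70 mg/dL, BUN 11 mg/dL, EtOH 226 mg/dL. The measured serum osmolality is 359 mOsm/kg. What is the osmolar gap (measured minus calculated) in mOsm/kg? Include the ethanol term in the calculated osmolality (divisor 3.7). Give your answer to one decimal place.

Calculated osmolality = 2·Na + glucose/18 + BUN/2.8 + ethanol/3.7
= 2·143 + 70/18 + 11/2.8 + 226/3.7
= 286 + 3.89 + 3.93 + 61.08
= 354.9 mOsm/kg ≈ 354.9 mOsm/kg
Osmolar gap = measured − calculated = 359 − 354.9 = 4.1 mOsm/kg

4.1 mOsm/kg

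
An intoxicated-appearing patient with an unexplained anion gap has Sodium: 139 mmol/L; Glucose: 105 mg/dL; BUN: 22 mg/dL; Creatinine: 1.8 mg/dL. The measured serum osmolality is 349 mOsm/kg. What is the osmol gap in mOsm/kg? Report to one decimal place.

57.3 mOsm/kg

Calculated osmolality = 2·Na + glucose/18 + BUN/2.8
= 2·139 + 105/18 + 22/2.8
= 278 + 5.83 + 7.86
= 291.69 mOsm/kg ≈ 291.7 mOsm/kg
Osmolar gap = measured − calculated = 349 − 291.7 = 57.3 mOsm/kg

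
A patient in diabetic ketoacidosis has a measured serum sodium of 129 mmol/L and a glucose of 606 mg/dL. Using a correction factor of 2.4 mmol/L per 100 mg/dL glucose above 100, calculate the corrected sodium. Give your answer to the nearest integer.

Corrected Na = measured Na + 2.4 · (glucose − 100)/100
= 129 + 2.4 · (606 − 100)/100
= 129 + 12.1
= 141.1 mmol/L

141 mmol/L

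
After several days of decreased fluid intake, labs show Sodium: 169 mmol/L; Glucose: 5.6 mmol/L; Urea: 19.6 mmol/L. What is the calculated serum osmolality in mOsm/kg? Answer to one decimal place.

Calculated osmolality = 2·Na + glucose + urea
= 2·169 + 5.6 + 19.6
= 338 + 5.60 + 19.60
= 363.2 mOsm/kg

363.2 mOsm/kg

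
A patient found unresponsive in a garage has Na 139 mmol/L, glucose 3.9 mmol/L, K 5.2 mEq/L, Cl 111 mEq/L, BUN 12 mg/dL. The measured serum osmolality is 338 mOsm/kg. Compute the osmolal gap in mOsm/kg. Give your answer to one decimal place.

51.8 mOsm/kg

Calculated osmolality = 2·Na + glucose + BUN/2.8
= 2·139 + 3.9 + 12/2.8
= 278 + 3.90 + 4.29
= 286.19 mOsm/kg ≈ 286.2 mOsm/kg
Osmolar gap = measured − calculated = 338 − 286.2 = 51.8 mOsm/kg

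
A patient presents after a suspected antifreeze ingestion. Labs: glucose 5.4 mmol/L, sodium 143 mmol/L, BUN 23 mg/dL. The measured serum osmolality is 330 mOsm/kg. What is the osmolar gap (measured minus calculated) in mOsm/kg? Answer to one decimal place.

30.4 mOsm/kg

Calculated osmolality = 2·Na + glucose + BUN/2.8
= 2·143 + 5.4 + 23/2.8
= 286 + 5.40 + 8.21
= 299.61 mOsm/kg ≈ 299.6 mOsm/kg
Osmolar gap = measured − calculated = 330 − 299.6 = 30.4 mOsm/kg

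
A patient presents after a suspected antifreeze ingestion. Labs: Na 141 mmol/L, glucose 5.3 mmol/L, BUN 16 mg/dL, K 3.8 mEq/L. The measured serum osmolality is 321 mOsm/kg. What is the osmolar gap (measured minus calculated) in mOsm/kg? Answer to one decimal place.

28.0 mOsm/kg

Calculated osmolality = 2·Na + glucose + BUN/2.8
= 2·141 + 5.3 + 16/2.8
= 282 + 5.30 + 5.71
= 293.01 mOsm/kg ≈ 293.0 mOsm/kg
Osmolar gap = measured − calculated = 321 − 293.0 = 28.0 mOsm/kg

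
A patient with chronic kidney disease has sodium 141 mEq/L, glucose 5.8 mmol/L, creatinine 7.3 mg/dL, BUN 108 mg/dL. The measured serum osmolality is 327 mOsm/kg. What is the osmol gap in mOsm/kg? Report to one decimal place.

Calculated osmolality = 2·Na + glucose + BUN/2.8
= 2·141 + 5.8 + 108/2.8
= 282 + 5.80 + 38.57
= 326.37 mOsm/kg ≈ 326.4 mOsm/kg
Osmolar gap = measured − calculated = 327 − 326.4 = 0.6 mOsm/kg

0.6 mOsm/kg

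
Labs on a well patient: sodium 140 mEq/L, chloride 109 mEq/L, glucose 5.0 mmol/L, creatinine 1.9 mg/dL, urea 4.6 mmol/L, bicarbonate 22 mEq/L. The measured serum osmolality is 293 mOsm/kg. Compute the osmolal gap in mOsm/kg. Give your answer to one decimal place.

3.4 mOsm/kg

Calculated osmolality = 2·Na + glucose + urea
= 2·140 + 5 + 4.6
= 280 + 5 + 4.60
= 289.6 mOsm/kg ≈ 289.6 mOsm/kg
Osmolar gap = measured − calculated = 293 − 289.6 = 3.4 mOsm/kg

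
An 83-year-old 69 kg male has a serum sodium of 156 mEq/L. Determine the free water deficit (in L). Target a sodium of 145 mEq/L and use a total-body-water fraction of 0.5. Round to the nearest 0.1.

TBW = 0.5 · 69 = 34.5 L
Free water deficit = TBW · (Na/145 − 1)
= 34.5 · (156/145 − 1)
= 34.5 · 0.0759
= 2.62 L

2.6 L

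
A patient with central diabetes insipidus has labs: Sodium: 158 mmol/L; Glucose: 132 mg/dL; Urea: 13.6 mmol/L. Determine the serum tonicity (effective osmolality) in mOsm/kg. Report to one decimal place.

323.3 mOsm/kg

Effective osmolality excludes urea (freely permeant across cell membranes):
2·Na + glucose/18
= 2·158 + 132/18
= 316 + 7.33
= 323.33 mOsm/kg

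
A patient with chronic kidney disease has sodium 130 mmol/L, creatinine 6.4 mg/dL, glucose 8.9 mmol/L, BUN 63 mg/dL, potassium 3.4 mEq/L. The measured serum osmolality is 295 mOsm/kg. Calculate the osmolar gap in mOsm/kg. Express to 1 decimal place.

Calculated osmolality = 2·Na + glucose + BUN/2.8
= 2·130 + 8.9 + 63/2.8
= 260 + 8.90 + 22.50
= 291.4 mOsm/kg ≈ 291.4 mOsm/kg
Osmolar gap = measured − calculated = 295 − 291.4 = 3.6 mOsm/kg

3.6 mOsm/kg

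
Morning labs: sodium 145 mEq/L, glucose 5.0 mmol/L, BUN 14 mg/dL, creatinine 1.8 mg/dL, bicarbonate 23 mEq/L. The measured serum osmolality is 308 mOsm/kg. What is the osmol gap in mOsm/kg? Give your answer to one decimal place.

Calculated osmolality = 2·Na + glucose + BUN/2.8
= 2·145 + 5 + 14/2.8
= 290 + 5 + 5
= 300 mOsm/kg ≈ 300.0 mOsm/kg
Osmolar gap = measured − calculated = 308 − 300.0 = 8.0 mOsm/kg

8.0 mOsm/kg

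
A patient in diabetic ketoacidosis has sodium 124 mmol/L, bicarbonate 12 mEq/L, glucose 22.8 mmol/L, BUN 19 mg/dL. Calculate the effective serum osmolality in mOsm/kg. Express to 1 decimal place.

Effective osmolality excludes urea (freely permeant across cell membranes):
2·Na + glucose
= 2·124 + 22.8
= 248 + 22.8
= 270.8 mOsm/kg

270.8 mOsm/kg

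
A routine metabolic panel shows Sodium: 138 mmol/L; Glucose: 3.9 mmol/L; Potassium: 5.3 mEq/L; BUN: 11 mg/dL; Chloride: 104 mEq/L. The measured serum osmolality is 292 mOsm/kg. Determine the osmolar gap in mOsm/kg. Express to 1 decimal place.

8.2 mOsm/kg

Calculated osmolality = 2·Na + glucose + BUN/2.8
= 2·138 + 3.9 + 11/2.8
= 276 + 3.90 + 3.93
= 283.83 mOsm/kg ≈ 283.8 mOsm/kg
Osmolar gap = measured − calculated = 292 − 283.8 = 8.2 mOsm/kg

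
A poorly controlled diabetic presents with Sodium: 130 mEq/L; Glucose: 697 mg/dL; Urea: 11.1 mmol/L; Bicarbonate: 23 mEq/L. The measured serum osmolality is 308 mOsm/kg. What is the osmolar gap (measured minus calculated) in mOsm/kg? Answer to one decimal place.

-1.8 mOsm/kg

Calculated osmolality = 2·Na + glucose/18 + urea
= 2·130 + 697/18 + 11.1
= 260 + 38.72 + 11.10
= 309.82 mOsm/kg ≈ 309.8 mOsm/kg
Osmolar gap = measured − calculated = 308 − 309.8 = -1.8 mOsm/kg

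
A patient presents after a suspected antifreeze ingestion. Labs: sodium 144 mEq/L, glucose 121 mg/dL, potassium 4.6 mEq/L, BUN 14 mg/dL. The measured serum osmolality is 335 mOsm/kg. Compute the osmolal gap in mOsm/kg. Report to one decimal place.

35.3 mOsm/kg

Calculated osmolality = 2·Na + glucose/18 + BUN/2.8
= 2·144 + 121/18 + 14/2.8
= 288 + 6.72 + 5
= 299.72 mOsm/kg ≈ 299.7 mOsm/kg
Osmolar gap = measured − calculated = 335 − 299.7 = 35.3 mOsm/kg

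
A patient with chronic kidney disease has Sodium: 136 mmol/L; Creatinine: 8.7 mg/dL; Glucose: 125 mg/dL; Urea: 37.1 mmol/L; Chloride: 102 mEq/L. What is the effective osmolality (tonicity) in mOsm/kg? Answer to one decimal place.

278.9 mOsm/kg

Effective osmolality excludes urea (freely permeant across cell membranes):
2·Na + glucose/18
= 2·136 + 125/18
= 272 + 6.94
= 278.94 mOsm/kg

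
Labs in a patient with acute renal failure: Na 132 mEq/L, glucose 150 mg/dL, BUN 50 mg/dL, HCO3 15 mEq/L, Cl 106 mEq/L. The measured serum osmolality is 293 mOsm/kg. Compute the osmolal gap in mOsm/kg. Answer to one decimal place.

2.8 mOsm/kg

Calculated osmolality = 2·Na + glucose/18 + BUN/2.8
= 2·132 + 150/18 + 50/2.8
= 264 + 8.33 + 17.86
= 290.19 mOsm/kg ≈ 290.2 mOsm/kg
Osmolar gap = measured − calculated = 293 − 290.2 = 2.8 mOsm/kg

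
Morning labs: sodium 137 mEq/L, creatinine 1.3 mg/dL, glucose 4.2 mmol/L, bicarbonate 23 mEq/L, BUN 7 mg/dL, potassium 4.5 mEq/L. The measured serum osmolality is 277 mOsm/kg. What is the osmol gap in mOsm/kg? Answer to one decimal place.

-3.7 mOsm/kg

Calculated osmolality = 2·Na + glucose + BUN/2.8
= 2·137 + 4.2 + 7/2.8
= 274 + 4.20 + 2.50
= 280.7 mOsm/kg ≈ 280.7 mOsm/kg
Osmolar gap = measured − calculated = 277 − 280.7 = -3.7 mOsm/kg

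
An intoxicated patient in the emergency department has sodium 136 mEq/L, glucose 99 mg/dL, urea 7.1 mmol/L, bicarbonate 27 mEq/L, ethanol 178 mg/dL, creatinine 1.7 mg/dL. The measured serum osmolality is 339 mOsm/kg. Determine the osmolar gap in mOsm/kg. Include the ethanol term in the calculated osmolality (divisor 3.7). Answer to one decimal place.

6.3 mOsm/kg

Calculated osmolality = 2·Na + glucose/18 + urea + ethanol/3.7
= 2·136 + 99/18 + 7.1 + 178/3.7
= 272 + 5.50 + 7.10 + 48.11
= 332.71 mOsm/kg ≈ 332.7 mOsm/kg
Osmolar gap = measured − calculated = 339 − 332.7 = 6.3 mOsm/kg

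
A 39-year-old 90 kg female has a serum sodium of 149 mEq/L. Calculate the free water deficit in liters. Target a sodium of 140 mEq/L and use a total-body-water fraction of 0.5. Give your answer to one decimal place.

TBW = 0.5 · 90 = 45 L
Free water deficit = TBW · (Na/140 − 1)
= 45 · (149/140 − 1)
= 45 · 0.0643
= 2.89 L

2.9 L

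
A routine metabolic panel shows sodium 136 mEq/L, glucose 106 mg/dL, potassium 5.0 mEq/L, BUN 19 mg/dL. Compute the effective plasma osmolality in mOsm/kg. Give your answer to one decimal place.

277.9 mOsm/kg

Effective osmolality excludes urea (freely permeant across cell membranes):
2·Na + glucose/18
= 2·136 + 106/18
= 272 + 5.89
= 277.89 mOsm/kg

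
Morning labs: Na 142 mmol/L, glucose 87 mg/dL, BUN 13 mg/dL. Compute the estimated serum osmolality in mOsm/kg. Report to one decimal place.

293.5 mOsm/kg

Calculated osmolality = 2·Na + glucose/18 + BUN/2.8
= 2·142 + 87/18 + 13/2.8
= 284 + 4.83 + 4.64
= 293.47 mOsm/kg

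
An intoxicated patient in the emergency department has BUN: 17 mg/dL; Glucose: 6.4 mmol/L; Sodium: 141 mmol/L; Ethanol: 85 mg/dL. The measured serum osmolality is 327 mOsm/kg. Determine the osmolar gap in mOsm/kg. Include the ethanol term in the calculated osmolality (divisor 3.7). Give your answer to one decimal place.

Calculated osmolality = 2·Na + glucose + BUN/2.8 + ethanol/3.7
= 2·141 + 6.4 + 17/2.8 + 85/3.7
= 282 + 6.40 + 6.07 + 22.97
= 317.44 mOsm/kg ≈ 317.4 mOsm/kg
Osmolar gap = measured − calculated = 327 − 317.4 = 9.6 mOsm/kg

9.6 mOsm/kg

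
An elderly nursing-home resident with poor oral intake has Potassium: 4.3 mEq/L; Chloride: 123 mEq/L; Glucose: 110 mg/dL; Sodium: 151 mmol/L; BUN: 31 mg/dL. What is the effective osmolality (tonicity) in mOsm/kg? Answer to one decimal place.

Effective osmolality excludes urea (freely permeant across cell membranes):
2·Na + glucose/18
= 2·151 + 110/18
= 302 + 6.11
= 308.11 mOsm/kg

308.1 mOsm/kg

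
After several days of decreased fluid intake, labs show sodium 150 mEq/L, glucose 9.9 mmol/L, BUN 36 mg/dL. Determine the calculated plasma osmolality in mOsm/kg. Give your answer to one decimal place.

322.8 mOsm/kg

Calculated osmolality = 2·Na + glucose + BUN/2.8
= 2·150 + 9.9 + 36/2.8
= 300 + 9.90 + 12.86
= 322.76 mOsm/kg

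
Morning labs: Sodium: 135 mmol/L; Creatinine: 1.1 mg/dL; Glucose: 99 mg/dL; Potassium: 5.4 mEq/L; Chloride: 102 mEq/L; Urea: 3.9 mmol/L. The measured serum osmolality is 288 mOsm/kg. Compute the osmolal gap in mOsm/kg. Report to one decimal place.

Calculated osmolality = 2·Na + glucose/18 + urea
= 2·135 + 99/18 + 3.9
= 270 + 5.50 + 3.90
= 279.4 mOsm/kg ≈ 279.4 mOsm/kg
Osmolar gap = measured − calculated = 288 − 279.4 = 8.6 mOsm/kg

8.6 mOsm/kg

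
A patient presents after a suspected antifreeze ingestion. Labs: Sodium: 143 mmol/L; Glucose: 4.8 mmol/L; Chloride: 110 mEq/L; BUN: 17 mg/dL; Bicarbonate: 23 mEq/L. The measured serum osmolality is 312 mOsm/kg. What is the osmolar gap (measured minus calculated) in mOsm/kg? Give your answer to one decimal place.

15.1 mOsm/kg

Calculated osmolality = 2·Na + glucose + BUN/2.8
= 2·143 + 4.8 + 17/2.8
= 286 + 4.80 + 6.07
= 296.87 mOsm/kg ≈ 296.9 mOsm/kg
Osmolar gap = measured − calculated = 312 − 296.9 = 15.1 mOsm/kg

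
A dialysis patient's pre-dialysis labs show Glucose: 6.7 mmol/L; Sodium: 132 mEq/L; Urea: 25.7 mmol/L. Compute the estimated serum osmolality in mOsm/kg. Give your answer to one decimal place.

Calculated osmolality = 2·Na + glucose + urea
= 2·132 + 6.7 + 25.7
= 264 + 6.70 + 25.70
= 296.4 mOsm/kg

296.4 mOsm/kg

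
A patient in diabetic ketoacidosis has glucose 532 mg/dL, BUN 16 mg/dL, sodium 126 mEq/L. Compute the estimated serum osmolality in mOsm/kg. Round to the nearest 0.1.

Calculated osmolality = 2·Na + glucose/18 + BUN/2.8
= 2·126 + 532/18 + 16/2.8
= 252 + 29.56 + 5.71
= 287.27 mOsm/kg

287.3 mOsm/kg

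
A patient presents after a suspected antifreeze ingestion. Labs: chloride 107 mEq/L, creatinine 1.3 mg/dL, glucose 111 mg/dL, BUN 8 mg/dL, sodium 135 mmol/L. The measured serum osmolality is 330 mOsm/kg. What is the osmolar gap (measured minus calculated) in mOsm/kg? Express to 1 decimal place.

Calculated osmolality = 2·Na + glucose/18 + BUN/2.8
= 2·135 + 111/18 + 8/2.8
= 270 + 6.17 + 2.86
= 279.03 mOsm/kg ≈ 279.0 mOsm/kg
Osmolar gap = measured − calculated = 330 − 279.0 = 51.0 mOsm/kg

51.0 mOsm/kg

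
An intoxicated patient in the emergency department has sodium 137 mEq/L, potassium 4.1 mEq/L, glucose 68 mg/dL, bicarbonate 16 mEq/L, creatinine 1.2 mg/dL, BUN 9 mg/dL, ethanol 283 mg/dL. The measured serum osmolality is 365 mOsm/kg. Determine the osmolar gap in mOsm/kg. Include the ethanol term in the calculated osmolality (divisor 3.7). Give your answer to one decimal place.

Calculated osmolality = 2·Na + glucose/18 + BUN/2.8 + ethanol/3.7
= 2·137 + 68/18 + 9/2.8 + 283/3.7
= 274 + 3.78 + 3.21 + 76.49
= 357.48 mOsm/kg ≈ 357.5 mOsm/kg
Osmolar gap = measured − calculated = 365 − 357.5 = 7.5 mOsm/kg

7.5 mOsm/kg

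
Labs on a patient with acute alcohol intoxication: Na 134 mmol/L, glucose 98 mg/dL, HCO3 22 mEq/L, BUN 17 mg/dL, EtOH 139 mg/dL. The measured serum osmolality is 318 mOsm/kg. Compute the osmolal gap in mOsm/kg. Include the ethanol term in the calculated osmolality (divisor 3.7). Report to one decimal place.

0.9 mOsm/kg

Calculated osmolality = 2·Na + glucose/18 + BUN/2.8 + ethanol/3.7
= 2·134 + 98/18 + 17/2.8 + 139/3.7
= 268 + 5.44 + 6.07 + 37.57
= 317.08 mOsm/kg ≈ 317.1 mOsm/kg
Osmolar gap = measured − calculated = 318 − 317.1 = 0.9 mOsm/kg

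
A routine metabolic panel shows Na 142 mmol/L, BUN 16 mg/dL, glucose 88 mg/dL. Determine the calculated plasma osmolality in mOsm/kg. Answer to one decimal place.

Calculated osmolality = 2·Na + glucose/18 + BUN/2.8
= 2·142 + 88/18 + 16/2.8
= 284 + 4.89 + 5.71
= 294.6 mOsm/kg

294.6 mOsm/kg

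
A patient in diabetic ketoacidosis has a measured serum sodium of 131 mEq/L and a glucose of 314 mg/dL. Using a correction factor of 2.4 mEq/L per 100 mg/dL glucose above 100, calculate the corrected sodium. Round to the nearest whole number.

136 mEq/L

Corrected Na = measured Na + 2.4 · (glucose − 100)/100
= 131 + 2.4 · (314 − 100)/100
= 131 + 5.1
= 136.1 mEq/L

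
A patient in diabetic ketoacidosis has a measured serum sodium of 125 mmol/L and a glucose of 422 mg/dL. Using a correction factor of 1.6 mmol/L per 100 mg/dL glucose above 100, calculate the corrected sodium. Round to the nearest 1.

130 mmol/L

Corrected Na = measured Na + 1.6 · (glucose − 100)/100
= 125 + 1.6 · (422 − 100)/100
= 125 + 5.2
= 130.2 mmol/L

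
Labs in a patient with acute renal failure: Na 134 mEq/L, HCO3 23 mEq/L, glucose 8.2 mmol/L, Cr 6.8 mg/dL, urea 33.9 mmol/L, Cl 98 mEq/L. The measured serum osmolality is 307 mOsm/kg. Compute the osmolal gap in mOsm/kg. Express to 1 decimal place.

Calculated osmolality = 2·Na + glucose + urea
= 2·134 + 8.2 + 33.9
= 268 + 8.20 + 33.90
= 310.1 mOsm/kg ≈ 310.1 mOsm/kg
Osmolar gap = measured − calculated = 307 − 310.1 = -3.1 mOsm/kg

-3.1 mOsm/kg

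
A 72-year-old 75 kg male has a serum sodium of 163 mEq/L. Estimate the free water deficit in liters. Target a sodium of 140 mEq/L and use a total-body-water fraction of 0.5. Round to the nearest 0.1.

TBW = 0.5 · 75 = 37.5 L
Free water deficit = TBW · (Na/140 − 1)
= 37.5 · (163/140 − 1)
= 37.5 · 0.1643
= 6.16 L

6.2 L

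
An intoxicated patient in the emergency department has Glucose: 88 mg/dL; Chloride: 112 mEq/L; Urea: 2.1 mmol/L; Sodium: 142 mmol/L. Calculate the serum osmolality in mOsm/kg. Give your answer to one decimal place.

Calculated osmolality = 2·Na + glucose/18 + urea
= 2·142 + 88/18 + 2.1
= 284 + 4.89 + 2.10
= 290.99 mOsm/kg

291.0 mOsm/kg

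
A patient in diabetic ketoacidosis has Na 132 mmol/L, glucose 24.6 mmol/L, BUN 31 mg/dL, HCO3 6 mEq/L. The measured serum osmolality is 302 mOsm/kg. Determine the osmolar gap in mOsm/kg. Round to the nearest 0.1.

Calculated osmolality = 2·Na + glucose + BUN/2.8
= 2·132 + 24.6 + 31/2.8
= 264 + 24.60 + 11.07
= 299.67 mOsm/kg ≈ 299.7 mOsm/kg
Osmolar gap = measured − calculated = 302 − 299.7 = 2.3 mOsm/kg

2.3 mOsm/kg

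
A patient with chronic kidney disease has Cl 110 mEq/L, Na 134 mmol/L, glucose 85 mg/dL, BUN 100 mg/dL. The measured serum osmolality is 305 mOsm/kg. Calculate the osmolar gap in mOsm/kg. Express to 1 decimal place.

Calculated osmolality = 2·Na + glucose/18 + BUN/2.8
= 2·134 + 85/18 + 100/2.8
= 268 + 4.72 + 35.71
= 308.43 mOsm/kg ≈ 308.4 mOsm/kg
Osmolar gap = measured − calculated = 305 − 308.4 = -3.4 mOsm/kg

-3.4 mOsm/kg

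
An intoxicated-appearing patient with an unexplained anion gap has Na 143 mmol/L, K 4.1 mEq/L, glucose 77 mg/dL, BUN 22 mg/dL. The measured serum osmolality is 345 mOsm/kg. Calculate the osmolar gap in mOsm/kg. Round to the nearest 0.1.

46.9 mOsm/kg

Calculated osmolality = 2·Na + glucose/18 + BUN/2.8
= 2·143 + 77/18 + 22/2.8
= 286 + 4.28 + 7.86
= 298.14 mOsm/kg ≈ 298.1 mOsm/kg
Osmolar gap = measured − calculated = 345 − 298.1 = 46.9 mOsm/kg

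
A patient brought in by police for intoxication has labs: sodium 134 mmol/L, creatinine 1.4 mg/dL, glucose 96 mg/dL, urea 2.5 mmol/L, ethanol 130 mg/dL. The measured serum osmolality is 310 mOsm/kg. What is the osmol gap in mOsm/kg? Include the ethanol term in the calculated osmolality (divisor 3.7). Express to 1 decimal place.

-1.0 mOsm/kg

Calculated osmolality = 2·Na + glucose/18 + urea + ethanol/3.7
= 2·134 + 96/18 + 2.5 + 130/3.7
= 268 + 5.33 + 2.50 + 35.14
= 310.97 mOsm/kg ≈ 311.0 mOsm/kg
Osmolar gap = measured − calculated = 310 − 311.0 = -1.0 mOsm/kg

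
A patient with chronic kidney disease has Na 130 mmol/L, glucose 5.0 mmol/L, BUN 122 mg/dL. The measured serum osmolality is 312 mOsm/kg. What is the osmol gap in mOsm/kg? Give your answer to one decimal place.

3.4 mOsm/kg

Calculated osmolality = 2·Na + glucose + BUN/2.8
= 2·130 + 5 + 122/2.8
= 260 + 5 + 43.57
= 308.57 mOsm/kg ≈ 308.6 mOsm/kg
Osmolar gap = measured − calculated = 312 − 308.6 = 3.4 mOsm/kg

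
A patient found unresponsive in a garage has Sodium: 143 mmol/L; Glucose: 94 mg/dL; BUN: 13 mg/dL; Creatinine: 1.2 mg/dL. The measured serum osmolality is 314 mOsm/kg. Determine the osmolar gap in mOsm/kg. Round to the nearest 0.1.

Calculated osmolality = 2·Na + glucose/18 + BUN/2.8
= 2·143 + 94/18 + 13/2.8
= 286 + 5.22 + 4.64
= 295.86 mOsm/kg ≈ 295.9 mOsm/kg
Osmolar gap = measured − calculated = 314 − 295.9 = 18.1 mOsm/kg

18.1 mOsm/kg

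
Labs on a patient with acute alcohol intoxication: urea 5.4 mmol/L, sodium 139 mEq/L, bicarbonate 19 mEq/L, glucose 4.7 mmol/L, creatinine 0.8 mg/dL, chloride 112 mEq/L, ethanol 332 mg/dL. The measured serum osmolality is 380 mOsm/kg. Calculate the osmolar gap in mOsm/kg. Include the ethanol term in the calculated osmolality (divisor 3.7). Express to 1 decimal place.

Calculated osmolality = 2·Na + glucose + urea + ethanol/3.7
= 2·139 + 4.7 + 5.4 + 332/3.7
= 278 + 4.70 + 5.40 + 89.73
= 377.83 mOsm/kg ≈ 377.8 mOsm/kg
Osmolar gap = measured − calculated = 380 − 377.8 = 2.2 mOsm/kg

2.2 mOsm/kg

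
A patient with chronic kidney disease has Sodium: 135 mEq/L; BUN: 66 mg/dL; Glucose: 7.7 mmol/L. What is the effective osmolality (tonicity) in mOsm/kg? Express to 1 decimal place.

277.7 mOsm/kg

Effective osmolality excludes urea (freely permeant across cell membranes):
2·Na + glucose
= 2·135 + 7.7
= 270 + 7.7
= 277.7 mOsm/kg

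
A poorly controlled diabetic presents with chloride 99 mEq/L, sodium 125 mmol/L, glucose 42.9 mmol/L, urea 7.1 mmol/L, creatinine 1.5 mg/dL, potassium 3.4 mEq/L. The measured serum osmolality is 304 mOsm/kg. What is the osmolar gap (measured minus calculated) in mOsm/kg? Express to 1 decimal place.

Calculated osmolality = 2·Na + glucose + urea
= 2·125 + 42.9 + 7.1
= 250 + 42.90 + 7.10
= 300 mOsm/kg ≈ 300.0 mOsm/kg
Osmolar gap = measured − calculated = 304 − 300.0 = 4.0 mOsm/kg

4.0 mOsm/kg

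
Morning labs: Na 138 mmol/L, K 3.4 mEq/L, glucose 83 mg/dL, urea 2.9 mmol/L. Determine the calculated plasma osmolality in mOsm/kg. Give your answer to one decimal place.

283.5 mOsm/kg

Calculated osmolality = 2·Na + glucose/18 + urea
= 2·138 + 83/18 + 2.9
= 276 + 4.61 + 2.90
= 283.51 mOsm/kg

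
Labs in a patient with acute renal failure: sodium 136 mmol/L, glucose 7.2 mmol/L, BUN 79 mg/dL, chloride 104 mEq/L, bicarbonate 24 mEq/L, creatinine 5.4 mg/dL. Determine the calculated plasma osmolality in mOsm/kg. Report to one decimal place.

307.4 mOsm/kg

Calculated osmolality = 2·Na + glucose + BUN/2.8
= 2·136 + 7.2 + 79/2.8
= 272 + 7.20 + 28.21
= 307.41 mOsm/kg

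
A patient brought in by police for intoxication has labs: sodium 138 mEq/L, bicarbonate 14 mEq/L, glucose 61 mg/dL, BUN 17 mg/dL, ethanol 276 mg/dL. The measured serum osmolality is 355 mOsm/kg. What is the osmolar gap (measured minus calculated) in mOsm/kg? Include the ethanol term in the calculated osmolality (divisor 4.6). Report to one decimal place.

9.5 mOsm/kg

Calculated osmolality = 2·Na + glucose/18 + BUN/2.8 + ethanol/4.6
= 2·138 + 61/18 + 17/2.8 + 276/4.6
= 276 + 3.39 + 6.07 + 60
= 345.46 mOsm/kg ≈ 345.5 mOsm/kg
Osmolar gap = measured − calculated = 355 − 345.5 = 9.5 mOsm/kg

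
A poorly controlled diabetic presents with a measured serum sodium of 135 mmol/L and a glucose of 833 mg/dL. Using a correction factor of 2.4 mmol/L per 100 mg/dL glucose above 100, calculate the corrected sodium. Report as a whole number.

Corrected Na = measured Na + 2.4 · (glucose − 100)/100
= 135 + 2.4 · (833 − 100)/100
= 135 + 17.6
= 152.6 mmol/L

153 mmol/L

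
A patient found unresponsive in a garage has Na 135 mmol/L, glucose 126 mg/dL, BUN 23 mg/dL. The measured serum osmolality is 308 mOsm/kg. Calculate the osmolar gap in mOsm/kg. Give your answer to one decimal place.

22.8 mOsm/kg

Calculated osmolality = 2·Na + glucose/18 + BUN/2.8
= 2·135 + 126/18 + 23/2.8
= 270 + 7 + 8.21
= 285.21 mOsm/kg ≈ 285.2 mOsm/kg
Osmolar gap = measured − calculated = 308 − 285.2 = 22.8 mOsm/kg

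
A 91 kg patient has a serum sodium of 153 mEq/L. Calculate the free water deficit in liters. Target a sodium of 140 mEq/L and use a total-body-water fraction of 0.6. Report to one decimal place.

5.1 L

TBW = 0.6 · 91 = 54.6 L
Free water deficit = TBW · (Na/140 − 1)
= 54.6 · (153/140 − 1)
= 54.6 · 0.0929
= 5.07 L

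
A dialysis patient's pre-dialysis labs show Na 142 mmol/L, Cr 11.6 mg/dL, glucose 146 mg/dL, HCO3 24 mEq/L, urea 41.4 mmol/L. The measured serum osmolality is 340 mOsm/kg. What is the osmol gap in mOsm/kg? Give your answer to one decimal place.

Calculated osmolality = 2·Na + glucose/18 + urea
= 2·142 + 146/18 + 41.4
= 284 + 8.11 + 41.40
= 333.51 mOsm/kg ≈ 333.5 mOsm/kg
Osmolar gap = measured − calculated = 340 − 333.5 = 6.5 mOsm/kg

6.5 mOsm/kg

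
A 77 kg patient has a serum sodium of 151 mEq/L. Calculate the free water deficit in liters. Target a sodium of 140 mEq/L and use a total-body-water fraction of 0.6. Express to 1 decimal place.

TBW = 0.6 · 77 = 46.2 L
Free water deficit = TBW · (Na/140 − 1)
= 46.2 · (151/140 − 1)
= 46.2 · 0.0786
= 3.63 L

3.6 L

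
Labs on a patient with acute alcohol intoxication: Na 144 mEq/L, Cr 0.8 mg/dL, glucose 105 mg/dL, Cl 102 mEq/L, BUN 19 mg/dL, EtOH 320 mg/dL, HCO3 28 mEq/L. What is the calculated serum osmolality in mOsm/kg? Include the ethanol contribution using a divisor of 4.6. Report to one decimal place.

370.2 mOsm/kg

Calculated osmolality = 2·Na + glucose/18 + BUN/2.8 + ethanol/4.6
= 2·144 + 105/18 + 19/2.8 + 320/4.6
= 288 + 5.83 + 6.79 + 69.57
= 370.19 mOsm/kg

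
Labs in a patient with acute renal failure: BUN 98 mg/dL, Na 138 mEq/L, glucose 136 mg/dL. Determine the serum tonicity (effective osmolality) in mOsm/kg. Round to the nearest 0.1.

283.6 mOsm/kg

Effective osmolality excludes urea (freely permeant across cell membranes):
2·Na + glucose/18
= 2·138 + 136/18
= 276 + 7.56
= 283.56 mOsm/kg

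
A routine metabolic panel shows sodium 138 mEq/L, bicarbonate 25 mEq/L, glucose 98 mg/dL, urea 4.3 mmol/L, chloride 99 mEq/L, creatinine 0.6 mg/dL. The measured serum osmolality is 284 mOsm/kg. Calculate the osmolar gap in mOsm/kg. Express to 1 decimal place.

-1.7 mOsm/kg

Calculated osmolality = 2·Na + glucose/18 + urea
= 2·138 + 98/18 + 4.3
= 276 + 5.44 + 4.30
= 285.74 mOsm/kg ≈ 285.7 mOsm/kg
Osmolar gap = measured − calculated = 284 − 285.7 = -1.7 mOsm/kg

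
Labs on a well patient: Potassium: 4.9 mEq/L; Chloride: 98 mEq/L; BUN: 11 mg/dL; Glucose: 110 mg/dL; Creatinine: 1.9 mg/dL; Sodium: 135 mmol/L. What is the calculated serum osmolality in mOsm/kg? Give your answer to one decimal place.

280.0 mOsm/kg

Calculated osmolality = 2·Na + glucose/18 + BUN/2.8
= 2·135 + 110/18 + 11/2.8
= 270 + 6.11 + 3.93
= 280.04 mOsm/kg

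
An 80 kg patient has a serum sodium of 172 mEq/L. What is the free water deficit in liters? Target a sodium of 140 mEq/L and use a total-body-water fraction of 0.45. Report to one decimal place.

8.2 L

TBW = 0.45 · 80 = 36 L
Free water deficit = TBW · (Na/140 − 1)
= 36 · (172/140 − 1)
= 36 · 0.2286
= 8.23 L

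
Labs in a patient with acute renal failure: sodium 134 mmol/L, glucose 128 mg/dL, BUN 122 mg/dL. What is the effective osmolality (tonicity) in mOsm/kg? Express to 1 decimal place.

Effective osmolality excludes urea (freely permeant across cell membranes):
2·Na + glucose/18
= 2·134 + 128/18
= 268 + 7.11
= 275.11 mOsm/kg

275.1 mOsm/kg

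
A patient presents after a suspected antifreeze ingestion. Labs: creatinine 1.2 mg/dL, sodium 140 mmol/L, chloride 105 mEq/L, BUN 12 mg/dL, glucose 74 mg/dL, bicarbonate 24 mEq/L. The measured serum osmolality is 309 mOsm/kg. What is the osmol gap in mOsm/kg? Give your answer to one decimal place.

20.6 mOsm/kg

Calculated osmolality = 2·Na + glucose/18 + BUN/2.8
= 2·140 + 74/18 + 12/2.8
= 280 + 4.11 + 4.29
= 288.4 mOsm/kg ≈ 288.4 mOsm/kg
Osmolar gap = measured − calculated = 309 − 288.4 = 20.6 mOsm/kg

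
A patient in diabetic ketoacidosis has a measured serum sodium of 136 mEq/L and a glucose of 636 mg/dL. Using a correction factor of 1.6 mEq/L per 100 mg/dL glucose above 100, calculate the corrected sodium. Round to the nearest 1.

Corrected Na = measured Na + 1.6 · (glucose − 100)/100
= 136 + 1.6 · (636 − 100)/100
= 136 + 8.6
= 144.6 mEq/L

145 mEq/L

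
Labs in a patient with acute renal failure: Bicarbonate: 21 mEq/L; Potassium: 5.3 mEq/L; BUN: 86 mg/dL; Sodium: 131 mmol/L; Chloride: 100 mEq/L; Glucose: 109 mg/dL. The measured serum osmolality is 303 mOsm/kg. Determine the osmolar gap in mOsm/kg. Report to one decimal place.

Calculated osmolality = 2·Na + glucose/18 + BUN/2.8
= 2·131 + 109/18 + 86/2.8
= 262 + 6.06 + 30.71
= 298.77 mOsm/kg ≈ 298.8 mOsm/kg
Osmolar gap = measured − calculated = 303 − 298.8 = 4.2 mOsm/kg

4.2 mOsm/kg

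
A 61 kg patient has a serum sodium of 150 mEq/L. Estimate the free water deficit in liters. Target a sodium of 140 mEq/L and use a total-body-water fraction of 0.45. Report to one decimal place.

TBW = 0.45 · 61 = 27.45 L
Free water deficit = TBW · (Na/140 − 1)
= 27.45 · (150/140 − 1)
= 27.45 · 0.0714
= 1.96 L

2.0 L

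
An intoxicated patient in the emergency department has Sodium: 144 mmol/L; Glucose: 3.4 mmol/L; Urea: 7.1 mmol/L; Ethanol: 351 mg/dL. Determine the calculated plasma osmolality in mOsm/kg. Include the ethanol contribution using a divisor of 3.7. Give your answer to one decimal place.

Calculated osmolality = 2·Na + glucose + urea + ethanol/3.7
= 2·144 + 3.4 + 7.1 + 351/3.7
= 288 + 3.40 + 7.10 + 94.86
= 393.36 mOsm/kg

393.4 mOsm/kg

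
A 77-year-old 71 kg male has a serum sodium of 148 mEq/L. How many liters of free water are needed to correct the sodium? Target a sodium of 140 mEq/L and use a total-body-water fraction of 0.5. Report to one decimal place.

TBW = 0.5 · 71 = 35.5 L
Free water deficit = TBW · (Na/140 − 1)
= 35.5 · (148/140 − 1)
= 35.5 · 0.0571
= 2.03 L

2.0 L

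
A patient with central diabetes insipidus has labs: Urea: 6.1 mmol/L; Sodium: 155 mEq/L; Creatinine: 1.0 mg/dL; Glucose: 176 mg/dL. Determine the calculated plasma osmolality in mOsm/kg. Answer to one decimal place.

Calculated osmolality = 2·Na + glucose/18 + urea
= 2·155 + 176/18 + 6.1
= 310 + 9.78 + 6.10
= 325.88 mOsm/kg

325.9 mOsm/kg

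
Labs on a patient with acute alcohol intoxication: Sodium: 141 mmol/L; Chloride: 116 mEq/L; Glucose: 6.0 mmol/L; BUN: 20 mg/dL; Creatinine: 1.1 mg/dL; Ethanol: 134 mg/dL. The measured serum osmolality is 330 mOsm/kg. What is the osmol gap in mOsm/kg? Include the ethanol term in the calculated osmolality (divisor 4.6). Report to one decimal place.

5.7 mOsm/kg

Calculated osmolality = 2·Na + glucose + BUN/2.8 + ethanol/4.6
= 2·141 + 6 + 20/2.8 + 134/4.6
= 282 + 6 + 7.14 + 29.13
= 324.27 mOsm/kg ≈ 324.3 mOsm/kg
Osmolar gap = measured − calculated = 330 − 324.3 = 5.7 mOsm/kg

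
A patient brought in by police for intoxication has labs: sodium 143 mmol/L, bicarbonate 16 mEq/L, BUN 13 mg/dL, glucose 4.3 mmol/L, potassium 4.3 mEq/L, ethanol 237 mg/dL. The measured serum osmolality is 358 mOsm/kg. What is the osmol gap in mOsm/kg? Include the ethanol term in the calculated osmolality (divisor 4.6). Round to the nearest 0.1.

11.5 mOsm/kg

Calculated osmolality = 2·Na + glucose + BUN/2.8 + ethanol/4.6
= 2·143 + 4.3 + 13/2.8 + 237/4.6
= 286 + 4.30 + 4.64 + 51.52
= 346.46 mOsm/kg ≈ 346.5 mOsm/kg
Osmolar gap = measured − calculated = 358 − 346.5 = 11.5 mOsm/kg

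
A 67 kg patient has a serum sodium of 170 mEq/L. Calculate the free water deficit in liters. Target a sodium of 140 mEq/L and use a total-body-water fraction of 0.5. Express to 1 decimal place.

7.2 L

TBW = 0.5 · 67 = 33.5 L
Free water deficit = TBW · (Na/140 − 1)
= 33.5 · (170/140 − 1)
= 33.5 · 0.2143
= 7.18 L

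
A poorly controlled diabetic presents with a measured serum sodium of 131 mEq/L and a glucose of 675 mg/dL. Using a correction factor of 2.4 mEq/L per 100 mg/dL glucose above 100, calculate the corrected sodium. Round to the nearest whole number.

Corrected Na = measured Na + 2.4 · (glucose − 100)/100
= 131 + 2.4 · (675 − 100)/100
= 131 + 13.8
= 144.8 mEq/L

145 mEq/L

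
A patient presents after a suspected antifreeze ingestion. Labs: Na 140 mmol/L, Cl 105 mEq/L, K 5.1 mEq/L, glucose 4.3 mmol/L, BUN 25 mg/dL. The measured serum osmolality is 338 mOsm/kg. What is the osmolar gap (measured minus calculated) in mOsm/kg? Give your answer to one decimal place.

Calculated osmolality = 2·Na + glucose + BUN/2.8
= 2·140 + 4.3 + 25/2.8
= 280 + 4.30 + 8.93
= 293.23 mOsm/kg ≈ 293.2 mOsm/kg
Osmolar gap = measured − calculated = 338 − 293.2 = 44.8 mOsm/kg

44.8 mOsm/kg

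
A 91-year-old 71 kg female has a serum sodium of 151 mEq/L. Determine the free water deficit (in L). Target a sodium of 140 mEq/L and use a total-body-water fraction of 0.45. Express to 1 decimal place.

2.5 L

TBW = 0.45 · 71 = 31.95 L
Free water deficit = TBW · (Na/140 − 1)
= 31.95 · (151/140 − 1)
= 31.95 · 0.0786
= 2.51 L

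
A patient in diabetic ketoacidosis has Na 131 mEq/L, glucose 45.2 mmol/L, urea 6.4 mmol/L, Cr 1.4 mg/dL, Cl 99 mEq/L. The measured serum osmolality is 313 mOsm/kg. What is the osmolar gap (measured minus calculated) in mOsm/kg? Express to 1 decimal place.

Calculated osmolality = 2·Na + glucose + urea
= 2·131 + 45.2 + 6.4
= 262 + 45.20 + 6.40
= 313.6 mOsm/kg ≈ 313.6 mOsm/kg
Osmolar gap = measured − calculated = 313 − 313.6 = -0.6 mOsm/kg

-0.6 mOsm/kg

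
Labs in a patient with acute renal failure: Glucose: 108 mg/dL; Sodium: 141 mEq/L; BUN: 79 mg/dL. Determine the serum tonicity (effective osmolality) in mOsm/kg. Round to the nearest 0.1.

Effective osmolality excludes urea (freely permeant across cell membranes):
2·Na + glucose/18
= 2·141 + 108/18
= 282 + 6
= 288 mOsm/kg

288.0 mOsm/kg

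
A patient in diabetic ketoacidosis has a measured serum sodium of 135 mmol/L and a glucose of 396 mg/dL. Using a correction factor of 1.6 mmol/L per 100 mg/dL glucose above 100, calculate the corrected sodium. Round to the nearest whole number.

Corrected Na = measured Na + 1.6 · (glucose − 100)/100
= 135 + 1.6 · (396 − 100)/100
= 135 + 4.7
= 139.7 mmol/L

140 mmol/L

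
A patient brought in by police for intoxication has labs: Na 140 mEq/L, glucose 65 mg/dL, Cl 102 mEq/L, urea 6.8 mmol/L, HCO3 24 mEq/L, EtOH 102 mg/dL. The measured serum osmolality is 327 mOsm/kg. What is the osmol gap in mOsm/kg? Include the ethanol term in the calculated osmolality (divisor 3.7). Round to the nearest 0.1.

9.0 mOsm/kg

Calculated osmolality = 2·Na + glucose/18 + urea + ethanol/3.7
= 2·140 + 65/18 + 6.8 + 102/3.7
= 280 + 3.61 + 6.80 + 27.57
= 317.98 mOsm/kg ≈ 318.0 mOsm/kg
Osmolar gap = measured − calculated = 327 − 318.0 = 9.0 mOsm/kg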